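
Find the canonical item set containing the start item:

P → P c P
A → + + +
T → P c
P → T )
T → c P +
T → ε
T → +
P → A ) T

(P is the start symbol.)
{ [A → . + + +], [P → . A ) T], [P → . P c P], [P → . T )], [P' → . P], [T → . +], [T → . P c], [T → . c P +], [T → .] }

First, augment the grammar with P' → P
I₀ = CLOSURE({ [P' → . P] }):
  [P' → . P] has the dot before P: add [P → . P c P], [P → . T )], [P → . A ) T]
  [P → . T )] has the dot before T: add [T → . P c], [T → . c P +], [T → .], [T → . +]
  [P → . A ) T] has the dot before A: add [A → . + + +]
No further items can be added.

I₀ = { [A → . + + +], [P → . A ) T], [P → . P c P], [P → . T )], [P' → . P], [T → . +], [T → . P c], [T → . c P +], [T → .] }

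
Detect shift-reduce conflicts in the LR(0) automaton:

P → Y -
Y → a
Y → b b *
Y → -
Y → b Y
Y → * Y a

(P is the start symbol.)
Yes — I9: [Y → b b * .] vs [Y → . * Y a]

Augment with P' → P and build the canonical LR(0) collection (I0 = CLOSURE({[P' → . P]}), then GOTO on every symbol after a dot until no new states appear). It has 13 states:
  I0: { [P → . Y -], [P' → . P], [Y → . * Y a], [Y → . -], [Y → . a], [Y → . b Y], [Y → . b b *] }  — shift
  I1: { [Y → * . Y a], [Y → . * Y a], [Y → . -], [Y → . a], [Y → . b Y], [Y → . b b *] }  — shift
  I2: { [Y → - .] }  — reduce
  I3: { [P' → P .] }  — accept
  I4: { [P → Y . -] }  — shift
  I5: { [Y → a .] }  — reduce
  I6: { [Y → . * Y a], [Y → . -], [Y → . a], [Y → . b Y], [Y → . b b *], [Y → b . Y], [Y → b . b *] }  — shift
  I7: { [Y → b Y .] }  — reduce
  I8: { [Y → . * Y a], [Y → . -], [Y → . a], [Y → . b Y], [Y → . b b *], [Y → b . Y], [Y → b . b *], [Y → b b . *] }  — shift
  I9: { [Y → * . Y a], [Y → . * Y a], [Y → . -], [Y → . a], [Y → . b Y], [Y → . b b *], [Y → b b * .] }  — shift, reduce
  I10: { [Y → * Y . a] }  — shift
  I11: { [Y → * Y a .] }  — reduce
  I12: { [P → Y - .] }  — reduce

I9 contains reduce item [Y → b b * .] and shift items [Y → . * Y a], [Y → . -], [Y → . a], [Y → . b Y], [Y → . b b *] — shift-reduce conflict.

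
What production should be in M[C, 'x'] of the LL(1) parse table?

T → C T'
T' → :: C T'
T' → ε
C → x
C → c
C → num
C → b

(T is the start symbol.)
To find M[C, 'x'], we find productions for C where 'x' is in the predict set (PREDICT(N → α) = (FIRST(α) \ {ε}) ∪ (FOLLOW(N) if α ⇒* ε)).

C → x: PREDICT = { 'x' }
  'x' is in predict set, so this production goes in M[C, 'x']
C → c: PREDICT = { 'c' }
C → num: PREDICT = { 'num' }
C → b: PREDICT = { 'b' }

M[C, 'x'] = C → x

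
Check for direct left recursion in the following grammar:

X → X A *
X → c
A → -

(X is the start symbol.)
Yes, X is left-recursive

Direct left recursion occurs when N → N α for some non-terminal N (the right-hand side begins with the left-hand side itself).

X → X A *: LEFT RECURSIVE (starts with X)
X → c: starts with c
A → -: starts with '-'

The grammar has direct left recursion on: X.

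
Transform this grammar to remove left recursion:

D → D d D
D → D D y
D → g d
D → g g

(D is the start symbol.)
D is directly left-recursive. The standard transformation for
  A → A α₁ | ... | A α_m | β₁ | ... | β_n
is
  A  → β₁ A' | ... | β_n A'
  A' → α₁ A' | ... | α_m A' | ε

D → g d becomes D → g d D'
D → g g becomes D → g g D'
D → D d D becomes D' → d D D'
D → D D y becomes D' → D y D'
Add D' → ε

Resulting grammar:
D → g d D'
D → g g D'
D' → d D D'
D' → D y D'
D' → ε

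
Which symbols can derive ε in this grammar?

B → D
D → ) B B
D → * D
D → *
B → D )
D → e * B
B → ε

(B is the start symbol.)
{ 'B' }

ε-productions: B → ε
So B is immediately nullable.
No further non-terminal can be added: every production for the remaining non-terminals contains a terminal or a non-nullable non-terminal.
Nullable = { 'B' }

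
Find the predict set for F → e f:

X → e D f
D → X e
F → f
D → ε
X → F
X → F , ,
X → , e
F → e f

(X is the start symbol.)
PREDICT(F → e f) = (FIRST(RHS) \ {ε}) ∪ (FOLLOW(F) if ε ∈ FIRST(RHS), i.e. RHS ⇒* ε)
FIRST(e f) = { 'e' }
ε ∉ FIRST(e f), so FOLLOW(F) is not added.
PREDICT(F → e f) = { 'e' }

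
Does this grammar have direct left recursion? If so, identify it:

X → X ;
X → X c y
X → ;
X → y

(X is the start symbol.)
Direct left recursion occurs when N → N α for some non-terminal N (the right-hand side begins with the left-hand side itself).

X → X ;: LEFT RECURSIVE (starts with X)
X → X c y: LEFT RECURSIVE (starts with X)
X → ;: starts with ';'
X → y: starts with y

The grammar has direct left recursion on: X.

Answer: Yes, X is left-recursive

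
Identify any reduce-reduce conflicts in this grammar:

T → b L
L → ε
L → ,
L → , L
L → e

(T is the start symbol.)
Augment with T' → T and build the canonical LR(0) collection (I0 = CLOSURE({[T' → . T]}), then GOTO on every symbol after a dot until no new states appear). It has 7 states:
  I0: { [T → . b L], [T' → . T] }  — shift
  I1: { [T' → T .] }  — accept
  I2: { [L → . , L], [L → . ,], [L → . e], [L → .], [T → b . L] }  — shift, reduce
  I3: { [L → , . L], [L → , .], [L → . , L], [L → . ,], [L → . e], [L → .] }  — shift, 2 reduces
  I4: { [T → b L .] }  — reduce
  I5: { [L → e .] }  — reduce
  I6: { [L → , L .] }  — reduce

I3 contains complete items [L → .], [L → , .] — reduce-reduce conflict.

Answer: Yes — I3: [L → .] vs [L → , .]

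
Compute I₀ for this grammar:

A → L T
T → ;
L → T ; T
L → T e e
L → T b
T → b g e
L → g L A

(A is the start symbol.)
{ [A → . L T], [A' → . A], [L → . T ; T], [L → . T b], [L → . T e e], [L → . g L A], [T → . ;], [T → . b g e] }

First, augment the grammar with A' → A
I₀ = CLOSURE({ [A' → . A] }):
  [A' → . A] has the dot before A: add [A → . L T]
  [A → . L T] has the dot before L: add [L → . T ; T], [L → . T e e], [L → . T b], [L → . g L A]
  [L → . T ; T] has the dot before T: add [T → . ;], [T → . b g e]
No further items can be added.

I₀ = { [A → . L T], [A' → . A], [L → . T ; T], [L → . T b], [L → . T e e], [L → . g L A], [T → . ;], [T → . b g e] }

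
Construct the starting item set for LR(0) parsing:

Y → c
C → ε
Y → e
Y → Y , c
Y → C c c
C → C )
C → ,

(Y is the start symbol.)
First, augment the grammar with Y' → Y
I₀ = CLOSURE({ [Y' → . Y] }):
  [Y' → . Y] has the dot before Y: add [Y → . c], [Y → . e], [Y → . Y , c], [Y → . C c c]
  [Y → . C c c] has the dot before C: add [C → .], [C → . C )], [C → . ,]
No further items can be added.

I₀ = { [C → . ,], [C → . C )], [C → .], [Y → . C c c], [Y → . Y , c], [Y → . c], [Y → . e], [Y' → . Y] }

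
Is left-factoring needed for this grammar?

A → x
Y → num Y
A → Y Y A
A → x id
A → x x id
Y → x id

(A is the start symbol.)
Left-factoring is needed when two productions for the same non-terminal
share a common prefix on the right-hand side.

Productions for A:
  A → x
  A → Y Y A
  A → x id
  A → x x id
Productions for Y:
  Y → num Y
  Y → x id

Found common prefix 'x' in productions for A

Answer: Yes, A has productions with common prefix 'x'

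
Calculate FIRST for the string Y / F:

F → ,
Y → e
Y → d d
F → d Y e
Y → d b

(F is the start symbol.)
FIRST sets of the non-terminals involved (from the grammar, by fixed-point iteration):
  FIRST(Y) = { 'd', 'e' }

To compute FIRST(Y / F), process the symbols left to right:
Symbol Y is a non-terminal. Add FIRST(Y) \ {ε} = { 'd', 'e' }
Y is not nullable (ε ∉ FIRST(Y)), so stop here.
FIRST(Y / F) = { 'd', 'e' }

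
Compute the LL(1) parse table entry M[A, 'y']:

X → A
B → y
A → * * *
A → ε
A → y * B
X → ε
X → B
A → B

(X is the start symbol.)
A → y * B, A → B

To find M[A, 'y'], we find productions for A where 'y' is in the predict set (PREDICT(N → α) = (FIRST(α) \ {ε}) ∪ (FOLLOW(N) if α ⇒* ε)).

Relevant sets:
  FIRST(B) = { 'y' }
  FOLLOW(A) = { $ }

A → * * *: PREDICT = { '*' }
A → ε: PREDICT = { $ }
A → y * B: PREDICT = { 'y' }
  'y' is in predict set, so this production goes in M[A, 'y']
A → B: PREDICT = { 'y' }
  'y' is in predict set, so this production goes in M[A, 'y']

M[A, 'y'] = A → y * B, A → B  (a multiply-defined cell — the grammar is not LL(1))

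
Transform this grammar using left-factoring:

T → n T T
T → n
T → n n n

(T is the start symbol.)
Left-factoring transforms A → αβ₁ | αβ₂ into A → αA' and A' → β₁ | β₂
(α is the longest common prefix among the alternatives). Repeat until
no nonterminal has two alternatives with a common prefix.

Round 1: T has alternatives sharing prefix 'n'. Introduce T': T → n T'
  Add: T' → T T
  Add: T' → ε
  Add: T' → n n

No remaining common prefixes — done.

Resulting grammar:
T → n T'
T' → T T
T' → ε
T' → n n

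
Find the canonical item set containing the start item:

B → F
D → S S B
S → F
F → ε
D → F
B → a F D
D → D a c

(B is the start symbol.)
First, augment the grammar with B' → B
I₀ = CLOSURE({ [B' → . B] }):
  [B' → . B] has the dot before B: add [B → . F], [B → . a F D]
  [B → . F] has the dot before F: add [F → .]
No further items can be added.

I₀ = { [B → . F], [B → . a F D], [B' → . B], [F → .] }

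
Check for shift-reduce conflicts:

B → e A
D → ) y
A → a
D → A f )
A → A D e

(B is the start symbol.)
Yes — I3: [B → e A .] vs [A → . a]

A shift-reduce conflict occurs when an LR(0) state has both:
  - a complete (reduce) item [A → α .] (dot at the end), and
  - a shift item [B → β . c γ] (dot before a terminal).

Augment with B' → B and build the canonical LR(0) collection (I0 = CLOSURE({[B' → . B]}), then GOTO on every symbol after a dot until no new states appear). It has 12 states:
  I0: { [B → . e A], [B' → . B] }  — shift
  I1: { [B' → B .] }  — accept
  I2: { [A → . A D e], [A → . a], [B → e . A] }  — shift
  I3: { [A → . A D e], [A → . a], [A → A . D e], [B → e A .], [D → . ) y], [D → . A f )] }  — shift, reduce
  I4: { [A → a .] }  — reduce
  I5: { [D → ) . y] }  — shift
  I6: { [A → . A D e], [A → . a], [A → A . D e], [D → . ) y], [D → . A f )], [D → A . f )] }  — shift
  I7: { [A → A D . e] }  — shift
  I8: { [A → A D e .] }  — reduce
  I9: { [D → A f . )] }  — shift
  I10: { [D → A f ) .] }  — reduce
  I11: { [D → ) y .] }  — reduce

I3 contains reduce item [B → e A .] and shift items [A → . a], [D → . ) y] — shift-reduce conflict.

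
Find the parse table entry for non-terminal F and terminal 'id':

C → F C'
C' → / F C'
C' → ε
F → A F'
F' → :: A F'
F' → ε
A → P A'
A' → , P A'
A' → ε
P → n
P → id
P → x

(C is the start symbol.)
To find M[F, 'id'], we find productions for F where 'id' is in the predict set (PREDICT(N → α) = (FIRST(α) \ {ε}) ∪ (FOLLOW(N) if α ⇒* ε)).

Relevant sets:
  FIRST(A) = { 'id', 'n', 'x' }

F → A F': PREDICT = { 'id', 'n', 'x' }
  'id' is in predict set, so this production goes in M[F, 'id']

M[F, 'id'] = F → A F'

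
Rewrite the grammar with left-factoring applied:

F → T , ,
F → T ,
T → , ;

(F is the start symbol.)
F → T , F'
F' → ,
F' → ε
T → , ;

Left-factoring transforms A → αβ₁ | αβ₂ into A → αA' and A' → β₁ | β₂
(α is the longest common prefix among the alternatives). Repeat until
no nonterminal has two alternatives with a common prefix.

Round 1: F has alternatives sharing prefix 'T ,'. Introduce F': F → T , F'
  Add: F' → ,
  Add: F' → ε

No remaining common prefixes — done.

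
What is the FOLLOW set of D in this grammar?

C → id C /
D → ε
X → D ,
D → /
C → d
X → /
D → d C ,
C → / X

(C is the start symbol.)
{ ',' }

To compute FOLLOW(D), find every occurrence of D on a right-hand side N → α D β: add FIRST(β) \ {ε}, and if β is empty or nullable also add FOLLOW(N). Iterate to a fixed point.

In X → D ,: D is followed by ',', add FIRST(',') \ {ε} = { ',' }

Taking the union: FOLLOW(D) = { ',' }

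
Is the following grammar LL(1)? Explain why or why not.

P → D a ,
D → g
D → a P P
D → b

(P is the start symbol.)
For D:
  PREDICT(D → g) = { 'g' }
  PREDICT(D → a P P) = { 'a' }
  PREDICT(D → b) = { 'b' }
P has a single production, so nothing to check there.

All predict sets are disjoint. The grammar IS LL(1).

Answer: Yes, the grammar is LL(1).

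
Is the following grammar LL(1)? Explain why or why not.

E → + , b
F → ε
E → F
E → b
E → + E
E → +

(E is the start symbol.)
Relevant sets:
  FIRST(F) = { ε }
  FOLLOW(E) = { $ }

For E:
  PREDICT(E → '+' ',' b) = { '+' }
  PREDICT(E → F) = { $ }
  PREDICT(E → b) = { 'b' }
  PREDICT(E → '+' E) = { '+' }
  PREDICT(E → '+') = { '+' }
F has a single production, so nothing to check there.

Conflict found: Predict set conflict for E: { '+' }
The grammar is NOT LL(1).

Answer: No. Predict set conflict for E: { '+' }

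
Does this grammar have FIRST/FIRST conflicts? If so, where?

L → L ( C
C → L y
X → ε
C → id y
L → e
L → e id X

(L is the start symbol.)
Yes. L → L '(' C / L → e on { 'e' }; L → L '(' C / L → e id X on { 'e' }; L → e / L → e id X on { 'e' }

FIRST sets of the non-terminals at (or reachable through a nullable prefix from) the front of some alternative:
  FIRST(L) = { 'e' }

Productions for L:
  L → L ( C: FIRST = { 'e' }
  L → e: FIRST = { 'e' }
  L → e id X: FIRST = { 'e' }
Productions for C:
  C → L y: FIRST = { 'e' }
  C → id y: FIRST = { 'id' }
X has only one production, so no FIRST/FIRST conflict is possible there.

Conflict for L: L → L ( C and L → e
  Overlap: { 'e' }
Conflict for L: L → L ( C and L → e id X
  Overlap: { 'e' }
Conflict for L: L → e and L → e id X
  Overlap: { 'e' }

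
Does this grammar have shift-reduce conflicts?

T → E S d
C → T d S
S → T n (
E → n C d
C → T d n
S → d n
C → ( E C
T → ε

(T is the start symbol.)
Augment with T' → T and build the canonical LR(0) collection (I0 = CLOSURE({[T' → . T]}), then GOTO on every symbol after a dot until no new states appear). It has 20 states:
  I0: { [E → . n C d], [T → . E S d], [T → .], [T' → . T] }  — shift, reduce
  I1: { [E → . n C d], [S → . T n (], [S → . d n], [T → . E S d], [T → .], [T → E . S d] }  — shift, reduce
  I2: { [T' → T .] }  — accept
  I3: { [C → . ( E C], [C → . T d S], [C → . T d n], [E → . n C d], [E → n . C d], [T → . E S d], [T → .] }  — shift, reduce
  I4: { [C → ( . E C], [E → . n C d] }  — shift
  I5: { [E → n C . d] }  — shift
  I6: { [C → T . d S], [C → T . d n] }  — shift
  I7: { [C → T d . S], [C → T d . n], [E → . n C d], [S → . T n (], [S → . d n], [T → . E S d], [T → .] }  — shift, reduce
  I8: { [C → T d S .] }  — reduce
  I9: { [S → T . n (] }  — shift
  I10: { [S → d . n] }  — shift
  I11: { [C → . ( E C], [C → . T d S], [C → . T d n], [C → T d n .], [E → . n C d], [E → n . C d], [T → . E S d], [T → .] }  — shift, 2 reduces
  I12: { [S → d n .] }  — reduce
  I13: { [S → T n . (] }  — shift
  I14: { [S → T n ( .] }  — reduce
  I15: { [E → n C d .] }  — reduce
  I16: { [C → ( E . C], [C → . ( E C], [C → . T d S], [C → . T d n], [E → . n C d], [T → . E S d], [T → .] }  — shift, reduce
  I17: { [C → ( E C .] }  — reduce
  I18: { [T → E S . d] }  — shift
  I19: { [T → E S d .] }  — reduce

I0 contains reduce item [T → .] and shift item [E → . n C d] — shift-reduce conflict.
I1 contains reduce item [T → .] and shift items [E → . n C d], [S → . d n] — shift-reduce conflict.
I3 contains reduce item [T → .] and shift items [C → . ( E C], [E → . n C d] — shift-reduce conflict.
I7 contains reduce item [T → .] and shift items [C → T d . n], [E → . n C d], [S → . d n] — shift-reduce conflict.
I11 contains reduce items [C → T d n .], [T → .] and shift items [C → . ( E C], [E → . n C d] — shift-reduce conflict.
I16 contains reduce item [T → .] and shift items [C → . ( E C], [E → . n C d] — shift-reduce conflict.

Answer: Yes — I0: [T → .] vs [E → . n C d]; I1: [T → .] vs [E → . n C d]; I3: [T → .] vs [C → . ( E C]; I7: [T → .] vs [C → T d . n]; I11: [C → T d n .] vs [C → . ( E C]; I16: [T → .] vs [C → . ( E C]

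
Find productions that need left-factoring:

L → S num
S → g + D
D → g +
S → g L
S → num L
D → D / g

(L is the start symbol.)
Yes, S has productions with common prefix 'g'

Left-factoring is needed when two productions for the same non-terminal
share a common prefix on the right-hand side.

Productions for S:
  S → g + D
  S → g L
  S → num L
Productions for D:
  D → g +
  D → D / g

Found common prefix 'g' in productions for S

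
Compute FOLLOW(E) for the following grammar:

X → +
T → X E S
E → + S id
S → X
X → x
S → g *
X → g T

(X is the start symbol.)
{ '+', 'g', 'x' }

To compute FOLLOW(E), find every occurrence of E on a right-hand side N → α E β: add FIRST(β) \ {ε}, and if β is empty or nullable also add FOLLOW(N). Iterate to a fixed point.

In T → X E S: E is followed by S, add FIRST(S) \ {ε} = { '+', 'g', 'x' }

Taking the union: FOLLOW(E) = { '+', 'g', 'x' }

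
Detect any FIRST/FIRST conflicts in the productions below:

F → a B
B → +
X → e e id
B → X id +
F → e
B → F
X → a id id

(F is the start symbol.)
FIRST sets of the non-terminals at (or reachable through a nullable prefix from) the front of some alternative:
  FIRST(X) = { 'a', 'e' }
  FIRST(F) = { 'a', 'e' }

Productions for F:
  F → a B: FIRST = { 'a' }
  F → e: FIRST = { 'e' }
Productions for B:
  B → +: FIRST = { '+' }
  B → X id +: FIRST = { 'a', 'e' }
  B → F: FIRST = { 'a', 'e' }
Productions for X:
  X → e e id: FIRST = { 'e' }
  X → a id id: FIRST = { 'a' }

Conflict for B: B → X id + and B → F
  Overlap: { 'a', 'e' }

Answer: Yes. B → X id '+' / B → F on { 'a', 'e' }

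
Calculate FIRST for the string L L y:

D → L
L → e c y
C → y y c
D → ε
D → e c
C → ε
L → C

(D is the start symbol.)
FIRST sets of the non-terminals involved (from the grammar, by fixed-point iteration):
  FIRST(L) = { 'e', 'y', ε }

To compute FIRST(L L y), process the symbols left to right:
Symbol L is a non-terminal. Add FIRST(L) \ {ε} = { 'e', 'y' }
L is nullable (ε ∈ FIRST(L)), continue to the next symbol.
Symbol L is a non-terminal. Add FIRST(L) \ {ε} = { 'e', 'y' }
L is nullable (ε ∈ FIRST(L)), continue to the next symbol.
Symbol y is a terminal. Add 'y' and stop.
FIRST(L L y) = { 'e', 'y' }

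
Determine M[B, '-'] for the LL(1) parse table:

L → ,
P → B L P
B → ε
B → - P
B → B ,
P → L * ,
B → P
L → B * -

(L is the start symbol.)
To find M[B, '-'], we find productions for B where '-' is in the predict set (PREDICT(N → α) = (FIRST(α) \ {ε}) ∪ (FOLLOW(N) if α ⇒* ε)).

Relevant sets:
  FIRST(B) = { '*', ',', '-', ε }
  FIRST(P) = { '*', ',', '-' }
  FOLLOW(B) = { '*', ',', '-' }

B → ε: PREDICT = { '*', ',', '-' }
  '-' is in predict set, so this production goes in M[B, '-']
B → - P: PREDICT = { '-' }
  '-' is in predict set, so this production goes in M[B, '-']
B → B ,: PREDICT = { '*', ',', '-' }
  '-' is in predict set, so this production goes in M[B, '-']
B → P: PREDICT = { '*', ',', '-' }
  '-' is in predict set, so this production goes in M[B, '-']

M[B, '-'] = B → ε, B → - P, B → B ,, B → P  (a multiply-defined cell — the grammar is not LL(1))

Answer: B → ε, B → - P, B → B ,, B → P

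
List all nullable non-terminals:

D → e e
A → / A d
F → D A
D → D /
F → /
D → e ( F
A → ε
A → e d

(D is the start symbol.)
ε-productions: A → ε
So A is immediately nullable.
No further non-terminal can be added: every production for the remaining non-terminals contains a terminal or a non-nullable non-terminal.
Nullable = { 'A' }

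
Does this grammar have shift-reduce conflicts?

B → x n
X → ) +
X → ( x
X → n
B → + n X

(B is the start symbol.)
No shift-reduce conflicts

Augment with B' → B and build the canonical LR(0) collection (I0 = CLOSURE({[B' → . B]}), then GOTO on every symbol after a dot until no new states appear). It has 12 states:
  I0: { [B → . + n X], [B → . x n], [B' → . B] }  — shift
  I1: { [B → + . n X] }  — shift
  I2: { [B' → B .] }  — accept
  I3: { [B → x . n] }  — shift
  I4: { [B → x n .] }  — reduce
  I5: { [B → + n . X], [X → . ( x], [X → . ) +], [X → . n] }  — shift
  I6: { [X → ( . x] }  — shift
  I7: { [X → ) . +] }  — shift
  I8: { [B → + n X .] }  — reduce
  I9: { [X → n .] }  — reduce
  I10: { [X → ) + .] }  — reduce
  I11: { [X → ( x .] }  — reduce

No state contains both a complete item and a shift item.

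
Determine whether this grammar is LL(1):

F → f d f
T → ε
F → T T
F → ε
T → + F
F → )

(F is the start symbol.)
A grammar is LL(1) if for each non-terminal N with multiple productions, the predict sets of those productions are pairwise disjoint, where PREDICT(N → α) = (FIRST(α) \ {ε}) ∪ (FOLLOW(N) if α ⇒* ε).

Relevant sets:
  FIRST(T) = { '+', ε }
  FOLLOW(F) = { $, '+' }
  FOLLOW(T) = { $, '+' }

For F:
  PREDICT(F → f d f) = { 'f' }
  PREDICT(F → T T) = { $, '+' }
  PREDICT(F → ε) = { $, '+' }
  PREDICT(F → ')') = { ')' }
For T:
  PREDICT(T → ε) = { $, '+' }
  PREDICT(T → '+' F) = { '+' }

Conflict found: Predict set conflict for F: { $, '+' }
The grammar is NOT LL(1).

Answer: No. Predict set conflict for F: { $, '+' }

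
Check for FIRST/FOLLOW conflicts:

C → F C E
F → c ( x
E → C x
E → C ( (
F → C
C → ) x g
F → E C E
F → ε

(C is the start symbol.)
Nullable non-terminals: F.
FIRST sets used below: FIRST(C) = { ')', 'c' }, FIRST(E) = { ')', 'c' }

F: nullable alternative(s) F → ε; FOLLOW(F) = { ')', 'c' }
  F → c ( x: FIRST \ {ε} = { 'c' } — overlaps FOLLOW(F) on { 'c' }: CONFLICT
  F → C: FIRST \ {ε} = { ')', 'c' } — overlaps FOLLOW(F) on { ')', 'c' }: CONFLICT
  F → E C E: FIRST \ {ε} = { ')', 'c' } — overlaps FOLLOW(F) on { ')', 'c' }: CONFLICT
  F → ε: FIRST \ {ε} = { } — this is the only nullable alternative, skip

C, E have no nullable alternative, so no FIRST/FOLLOW check is needed there.

So the grammar has 3 FIRST/FOLLOW conflicts (marked CONFLICT above).

Answer: Yes. F → c '(' x with FOLLOW(F) on { 'c' }; F → C with FOLLOW(F) on { ')', 'c' }; F → E C E with FOLLOW(F) on { ')', 'c' }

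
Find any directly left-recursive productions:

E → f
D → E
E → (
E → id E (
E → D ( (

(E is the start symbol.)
Direct left recursion occurs when N → N α for some non-terminal N (the right-hand side begins with the left-hand side itself).

E → f: starts with f
D → E: starts with E
E → (: starts with '('
E → id E (: starts with id
E → D ( (: starts with D

No direct left recursion found.

Answer: No direct left recursion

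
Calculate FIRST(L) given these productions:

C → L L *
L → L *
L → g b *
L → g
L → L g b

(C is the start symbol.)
{ 'g' }

To compute FIRST(L), examine every production with L on the left-hand side, reading each right-hand side left to right until a non-nullable symbol is reached.

From L → L *:
  - L is the symbol being defined: contributes nothing new
    L is not nullable, so stop
From L → g b *:
  - g is a terminal: add 'g' and stop
From L → g:
  - g is a terminal: add 'g' and stop
From L → L g b:
  - L is the symbol being defined: contributes nothing new
    L is not nullable, so stop

Collecting: FIRST(L) = { 'g' }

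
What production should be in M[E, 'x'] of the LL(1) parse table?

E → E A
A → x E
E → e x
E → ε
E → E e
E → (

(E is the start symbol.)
E → E A, E → ε, E → E e

To find M[E, 'x'], we find productions for E where 'x' is in the predict set (PREDICT(N → α) = (FIRST(α) \ {ε}) ∪ (FOLLOW(N) if α ⇒* ε)).

Relevant sets:
  FIRST(E) = { '(', 'e', 'x', ε }
  FIRST(A) = { 'x' }
  FOLLOW(E) = { $, 'e', 'x' }

E → E A: PREDICT = { '(', 'e', 'x' }
  'x' is in predict set, so this production goes in M[E, 'x']
E → e x: PREDICT = { 'e' }
E → ε: PREDICT = { $, 'e', 'x' }
  'x' is in predict set, so this production goes in M[E, 'x']
E → E e: PREDICT = { '(', 'e', 'x' }
  'x' is in predict set, so this production goes in M[E, 'x']
E → (: PREDICT = { '(' }

M[E, 'x'] = E → E A, E → ε, E → E e  (a multiply-defined cell — the grammar is not LL(1))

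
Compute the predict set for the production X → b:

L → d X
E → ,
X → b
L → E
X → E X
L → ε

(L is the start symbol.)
{ 'b' }

PREDICT(X → b) = (FIRST(RHS) \ {ε}) ∪ (FOLLOW(X) if ε ∈ FIRST(RHS), i.e. RHS ⇒* ε)
FIRST(b) = { 'b' }
ε ∉ FIRST(b), so FOLLOW(X) is not added.
PREDICT(X → b) = { 'b' }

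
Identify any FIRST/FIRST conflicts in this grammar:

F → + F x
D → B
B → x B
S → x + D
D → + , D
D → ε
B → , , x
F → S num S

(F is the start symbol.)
No FIRST/FIRST conflicts.

FIRST sets of the non-terminals at (or reachable through a nullable prefix from) the front of some alternative:
  FIRST(S) = { 'x' }
  FIRST(B) = { ',', 'x' }

Productions for F:
  F → + F x: FIRST = { '+' }
  F → S num S: FIRST = { 'x' }
Productions for D:
  D → B: FIRST = { ',', 'x' }
  D → + , D: FIRST = { '+' }
  D → ε: FIRST = { ε }
Productions for B:
  B → x B: FIRST = { 'x' }
  B → , , x: FIRST = { ',' }
S has only one production, so no FIRST/FIRST conflict is possible there.

All alternatives of each non-terminal have pairwise disjoint FIRST sets.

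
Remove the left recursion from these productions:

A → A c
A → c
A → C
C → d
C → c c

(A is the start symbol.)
A → c A'
A → C A'
A' → c A'
A' → ε
C → d
C → c c

A is directly left-recursive. The standard transformation for
  A → A α₁ | ... | A α_m | β₁ | ... | β_n
is
  A  → β₁ A' | ... | β_n A'
  A' → α₁ A' | ... | α_m A' | ε

A → c becomes A → c A'
A → C becomes A → C A'
A → A c becomes A' → c A'
Add A' → ε

Productions for other non-terminals are unchanged:
  C → d
  C → c c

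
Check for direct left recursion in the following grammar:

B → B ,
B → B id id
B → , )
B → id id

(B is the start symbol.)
B → B ,: LEFT RECURSIVE (starts with B)
B → B id id: LEFT RECURSIVE (starts with B)
B → , ): starts with ','
B → id id: starts with id

The grammar has direct left recursion on: B.

Answer: Yes, B is left-recursive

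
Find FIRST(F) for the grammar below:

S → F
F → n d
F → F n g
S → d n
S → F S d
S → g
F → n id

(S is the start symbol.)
From F → n d:
  - n is a terminal: add 'n' and stop
From F → F n g:
  - F is the symbol being defined: contributes nothing new
    F is not nullable, so stop
From F → n id:
  - n is a terminal: add 'n' and stop

Collecting: FIRST(F) = { 'n' }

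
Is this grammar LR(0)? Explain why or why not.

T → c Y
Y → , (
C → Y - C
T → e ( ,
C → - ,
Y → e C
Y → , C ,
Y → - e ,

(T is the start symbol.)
Augment with T' → T and build the canonical LR(0) collection (I0 = CLOSURE({[T' → . T]}), then GOTO on every symbol after a dot until no new states appear). It has 21 states:
  I0: { [T → . c Y], [T → . e ( ,], [T' → . T] }  — shift
  I1: { [T' → T .] }  — accept
  I2: { [T → c . Y], [Y → . , (], [Y → . , C ,], [Y → . - e ,], [Y → . e C] }  — shift
  I3: { [T → e . ( ,] }  — shift
  I4: { [T → e ( . ,] }  — shift
  I5: { [T → e ( , .] }  — reduce
  I6: { [C → . - ,], [C → . Y - C], [Y → , . (], [Y → , . C ,], [Y → . , (], [Y → . , C ,], [Y → . - e ,], [Y → . e C] }  — shift
  I7: { [Y → - . e ,] }  — shift
  I8: { [T → c Y .] }  — reduce
  I9: { [C → . - ,], [C → . Y - C], [Y → . , (], [Y → . , C ,], [Y → . - e ,], [Y → . e C], [Y → e . C] }  — shift
  I10: { [C → - . ,], [Y → - . e ,] }  — shift
  I11: { [Y → e C .] }  — reduce
  I12: { [C → Y . - C] }  — shift
  I13: { [C → . - ,], [C → . Y - C], [C → Y - . C], [Y → . , (], [Y → . , C ,], [Y → . - e ,], [Y → . e C] }  — shift
  I14: { [C → Y - C .] }  — reduce
  I15: { [C → - , .] }  — reduce
  I16: { [Y → - e . ,] }  — shift
  I17: { [Y → - e , .] }  — reduce
  I18: { [Y → , ( .] }  — reduce
  I19: { [Y → , C . ,] }  — shift
  I20: { [Y → , C , .] }  — reduce

Every state is either a pure shift/goto state or contains exactly one complete item and nothing to shift — no conflicts. The grammar is LR(0).

Answer: Yes, the grammar is LR(0)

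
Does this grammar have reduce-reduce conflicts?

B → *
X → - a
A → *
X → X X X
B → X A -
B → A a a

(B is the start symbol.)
A reduce-reduce conflict occurs when an LR(0) state has two complete items [A → α .] and [B → β .] — both call for a reduction, and with no lookahead the parser cannot choose between them.

Augment with B' → B and build the canonical LR(0) collection (I0 = CLOSURE({[B' → . B]}), then GOTO on every symbol after a dot until no new states appear). It has 14 states:
  I0: { [A → . *], [B → . *], [B → . A a a], [B → . X A -], [B' → . B], [X → . - a], [X → . X X X] }  — shift
  I1: { [A → * .], [B → * .] }  — 2 reduces
  I2: { [X → - . a] }  — shift
  I3: { [B → A . a a] }  — shift
  I4: { [B' → B .] }  — accept
  I5: { [A → . *], [B → X . A -], [X → . - a], [X → . X X X], [X → X . X X] }  — shift
  I6: { [A → * .] }  — reduce
  I7: { [B → X A . -] }  — shift
  I8: { [X → . - a], [X → . X X X], [X → X . X X], [X → X X . X] }  — shift
  I9: { [X → . - a], [X → . X X X], [X → X . X X], [X → X X . X], [X → X X X .] }  — shift, reduce
  I10: { [B → X A - .] }  — reduce
  I11: { [B → A a . a] }  — shift
  I12: { [B → A a a .] }  — reduce
  I13: { [X → - a .] }  — reduce

I1 contains complete items [A → * .], [B → * .] — reduce-reduce conflict.

Answer: Yes — I1: [A → * .] vs [B → * .]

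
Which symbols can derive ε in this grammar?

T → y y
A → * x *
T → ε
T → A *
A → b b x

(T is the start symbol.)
{ 'T' }

A non-terminal is nullable if it can derive ε (the empty string): either it has an ε-production, or it has a production whose right-hand side consists entirely of nullable non-terminals.

ε-productions: T → ε
So T is immediately nullable.
No further non-terminal can be added: every production for the remaining non-terminals contains a terminal or a non-nullable non-terminal.
Nullable = { 'T' }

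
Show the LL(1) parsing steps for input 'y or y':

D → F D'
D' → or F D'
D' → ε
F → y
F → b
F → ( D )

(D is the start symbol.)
Stack is shown with the top on the left.

Stack      Input     Action
---------------------------
D $        y or y $  output D → F D'
F D' $     y or y $  output F → y
y D' $     y or y $  match 'y'
D' $       or y $    output D' → or F D'
or F D' $  or y $    match 'or'
F D' $     y $       output F → y
y D' $     y $       match 'y'
D' $       $         output D' → ε
$          $         accept

The string is accepted.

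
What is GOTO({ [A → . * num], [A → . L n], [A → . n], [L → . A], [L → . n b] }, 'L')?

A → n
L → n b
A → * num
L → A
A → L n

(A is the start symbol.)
GOTO(I, 'L') = CLOSURE({ [A → αX.β] : [A → α.Xβ] ∈ I, X = 'L' })

Items with dot before 'L', with the dot advanced:
  [A → . L n] → [A → L . n]
Closure adds nothing (no advanced item has the dot before a non-terminal).

GOTO = { [A → L . n] }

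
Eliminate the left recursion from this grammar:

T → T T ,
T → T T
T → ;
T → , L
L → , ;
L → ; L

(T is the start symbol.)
T → ; T'
T → , L T'
T' → T , T'
T' → T T'
T' → ε
L → , ;
L → ; L

T is directly left-recursive. The standard transformation for
  A → A α₁ | ... | A α_m | β₁ | ... | β_n
is
  A  → β₁ A' | ... | β_n A'
  A' → α₁ A' | ... | α_m A' | ε

T → ; becomes T → ; T'
T → , L becomes T → , L T'
T → T T , becomes T' → T , T'
T → T T becomes T' → T T'
Add T' → ε

Productions for other non-terminals are unchanged:
  L → , ;
  L → ; L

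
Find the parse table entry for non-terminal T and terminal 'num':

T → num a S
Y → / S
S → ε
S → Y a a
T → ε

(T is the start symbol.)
T → num a S

To find M[T, 'num'], we find productions for T where 'num' is in the predict set (PREDICT(N → α) = (FIRST(α) \ {ε}) ∪ (FOLLOW(N) if α ⇒* ε)).

Relevant sets:
  FOLLOW(T) = { $ }

T → num a S: PREDICT = { 'num' }
  'num' is in predict set, so this production goes in M[T, 'num']
T → ε: PREDICT = { $ }

M[T, 'num'] = T → num a S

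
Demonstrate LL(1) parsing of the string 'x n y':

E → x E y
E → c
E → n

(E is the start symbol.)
LL(1) parsing maintains a stack (initially the start symbol over $) and the input. At each step: if the stack top is a terminal, match it against the current input token; if it is a non-terminal N, replace it with the RHS of M[N, lookahead] (the unique production whose predict set contains the lookahead).

Stack is shown with the top on the left.

Stack    Input    Action
------------------------
E $      x n y $  output E → x E y
x E y $  x n y $  match 'x'
E y $    n y $    output E → n
n y $    n y $    match 'n'
y $      y $      match 'y'
$        $        accept

The string is accepted.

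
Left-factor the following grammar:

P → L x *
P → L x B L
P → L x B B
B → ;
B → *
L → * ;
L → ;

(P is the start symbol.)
P → L x P'
P' → *
P' → B P''
P'' → L
P'' → B
B → ;
B → *
L → * ;
L → ;

Left-factoring transforms A → αβ₁ | αβ₂ into A → αA' and A' → β₁ | β₂
(α is the longest common prefix among the alternatives). Repeat until
no nonterminal has two alternatives with a common prefix.

Round 1: P has alternatives sharing prefix 'L x'. Introduce P': P → L x P'
  Add: P' → *
  Add: P' → B L
  Add: P' → B B

Round 2: P' has alternatives sharing prefix 'B'. Introduce P'': P' → B P''
  Add: P'' → L
  Add: P'' → B

No remaining common prefixes — done.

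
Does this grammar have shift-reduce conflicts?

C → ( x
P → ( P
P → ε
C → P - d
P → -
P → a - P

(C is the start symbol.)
Yes — I0: [P → .] vs [C → . ( x]; I1: [P → .] vs [C → ( . x]; I6: [P → .] vs [P → . ( P]; I7: [P → .] vs [P → . ( P]

Augment with C' → C and build the canonical LR(0) collection (I0 = CLOSURE({[C' → . C]}), then GOTO on every symbol after a dot until no new states appear). It has 13 states:
  I0: { [C → . ( x], [C → . P - d], [C' → . C], [P → . ( P], [P → . -], [P → . a - P], [P → .] }  — shift, reduce
  I1: { [C → ( . x], [P → ( . P], [P → . ( P], [P → . -], [P → . a - P], [P → .] }  — shift, reduce
  I2: { [P → - .] }  — reduce
  I3: { [C' → C .] }  — accept
  I4: { [C → P . - d] }  — shift
  I5: { [P → a . - P] }  — shift
  I6: { [P → . ( P], [P → . -], [P → . a - P], [P → .], [P → a - . P] }  — shift, reduce
  I7: { [P → ( . P], [P → . ( P], [P → . -], [P → . a - P], [P → .] }  — shift, reduce
  I8: { [P → a - P .] }  — reduce
  I9: { [P → ( P .] }  — reduce
  I10: { [C → P - . d] }  — shift
  I11: { [C → P - d .] }  — reduce
  I12: { [C → ( x .] }  — reduce

I0 contains reduce item [P → .] and shift items [C → . ( x], [P → . ( P], [P → . -], [P → . a - P] — shift-reduce conflict.
I1 contains reduce item [P → .] and shift items [C → ( . x], [P → . ( P], [P → . -], [P → . a - P] — shift-reduce conflict.
I6 contains reduce item [P → .] and shift items [P → . ( P], [P → . -], [P → . a - P] — shift-reduce conflict.
I7 contains reduce item [P → .] and shift items [P → . ( P], [P → . -], [P → . a - P] — shift-reduce conflict.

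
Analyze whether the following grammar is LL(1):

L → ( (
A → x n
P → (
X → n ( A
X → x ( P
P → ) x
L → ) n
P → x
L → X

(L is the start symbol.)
Yes, the grammar is LL(1).

A grammar is LL(1) if for each non-terminal N with multiple productions, the predict sets of those productions are pairwise disjoint, where PREDICT(N → α) = (FIRST(α) \ {ε}) ∪ (FOLLOW(N) if α ⇒* ε).

Relevant sets:
  FIRST(X) = { 'n', 'x' }

For L:
  PREDICT(L → '(' '(') = { '(' }
  PREDICT(L → ')' n) = { ')' }
  PREDICT(L → X) = { 'n', 'x' }
For P:
  PREDICT(P → '(') = { '(' }
  PREDICT(P → ')' x) = { ')' }
  PREDICT(P → x) = { 'x' }
For X:
  PREDICT(X → n '(' A) = { 'n' }
  PREDICT(X → x '(' P) = { 'x' }
A has a single production, so nothing to check there.

All predict sets are disjoint. The grammar IS LL(1).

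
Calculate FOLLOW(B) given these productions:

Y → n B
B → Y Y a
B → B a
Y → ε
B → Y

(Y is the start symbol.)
{ $, 'a', 'n' }

To compute FOLLOW(B), find every occurrence of B on a right-hand side N → α B β: add FIRST(β) \ {ε}, and if β is empty or nullable also add FOLLOW(N). Iterate to a fixed point.

In Y → n B: B is at the end, add FOLLOW(Y)
In B → B a: B is followed by a, add FIRST(a) \ {ε} = { 'a' }

The FOLLOW sets referred to above (computed the same way, to a fixed point):
  FOLLOW(Y) = { $, 'a', 'n' }

Taking the union: FOLLOW(B) = { $, 'a', 'n' }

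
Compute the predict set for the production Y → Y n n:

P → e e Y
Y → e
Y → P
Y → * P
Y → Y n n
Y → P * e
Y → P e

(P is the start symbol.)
{ '*', 'e' }

PREDICT(Y → Y n n) = (FIRST(RHS) \ {ε}) ∪ (FOLLOW(Y) if ε ∈ FIRST(RHS), i.e. RHS ⇒* ε)
FIRST(Y) = { '*', 'e' }
FIRST(Y n n) = { '*', 'e' }
ε ∉ FIRST(Y n n), so FOLLOW(Y) is not added.
PREDICT(Y → Y n n) = { '*', 'e' }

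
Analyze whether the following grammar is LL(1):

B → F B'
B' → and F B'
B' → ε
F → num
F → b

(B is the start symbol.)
A grammar is LL(1) if for each non-terminal N with multiple productions, the predict sets of those productions are pairwise disjoint, where PREDICT(N → α) = (FIRST(α) \ {ε}) ∪ (FOLLOW(N) if α ⇒* ε).

Relevant sets:
  FOLLOW(B') = { $ }

For B':
  PREDICT(B' → and F B') = { 'and' }
  PREDICT(B' → ε) = { $ }
For F:
  PREDICT(F → num) = { 'num' }
  PREDICT(F → b) = { 'b' }
B has a single production, so nothing to check there.

All predict sets are disjoint. The grammar IS LL(1).

Answer: Yes, the grammar is LL(1).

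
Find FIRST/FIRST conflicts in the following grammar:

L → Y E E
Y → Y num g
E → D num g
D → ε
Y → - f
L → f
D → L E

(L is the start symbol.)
Yes. Y → Y num g / Y → '-' f on { '-' }

A FIRST/FIRST conflict occurs when two productions N → α and N → β for the same non-terminal have FIRST(α) ∩ FIRST(β) ≠ ∅ (with ε ∈ FIRST of a nullable right-hand side, so two nullable alternatives also conflict).

FIRST sets of the non-terminals at (or reachable through a nullable prefix from) the front of some alternative:
  FIRST(Y) = { '-' }
  FIRST(L) = { '-', 'f' }

Productions for L:
  L → Y E E: FIRST = { '-' }
  L → f: FIRST = { 'f' }
Productions for Y:
  Y → Y num g: FIRST = { '-' }
  Y → - f: FIRST = { '-' }
Productions for D:
  D → ε: FIRST = { ε }
  D → L E: FIRST = { '-', 'f' }
E has only one production, so no FIRST/FIRST conflict is possible there.

Conflict for Y: Y → Y num g and Y → - f
  Overlap: { '-' }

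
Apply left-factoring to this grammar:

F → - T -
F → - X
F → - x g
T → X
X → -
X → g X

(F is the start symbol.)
F → - F'
F' → T -
F' → X
F' → x g
T → X
X → -
X → g X

Left-factoring transforms A → αβ₁ | αβ₂ into A → αA' and A' → β₁ | β₂
(α is the longest common prefix among the alternatives). Repeat until
no nonterminal has two alternatives with a common prefix.

Round 1: F has alternatives sharing prefix '-'. Introduce F': F → - F'
  Add: F' → T -
  Add: F' → X
  Add: F' → x g

No remaining common prefixes — done.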